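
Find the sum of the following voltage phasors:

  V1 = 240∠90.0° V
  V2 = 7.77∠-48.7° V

Step 1 — Convert each phasor to rectangular form:
  V1 = 240·(cos(90.0°) + j·sin(90.0°)) = 0 + j240 V
  V2 = 7.77·(cos(-48.7°) + j·sin(-48.7°)) = 5.128 - j5.837 V
Step 2 — Sum components: V_total = 5.128 + j234.2 V.
Step 3 — Convert to polar: |V_total| = 234.2 V, ∠V_total = 88.7°.

V_total = 234.2∠88.7° V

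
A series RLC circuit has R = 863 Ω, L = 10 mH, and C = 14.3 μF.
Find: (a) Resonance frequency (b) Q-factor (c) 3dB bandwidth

Step 1 — Resonance: ω₀ = 1/√(LC) = 1/√(0.01·1.43e-05) = 2644 rad/s.
Step 2 — f₀ = ω₀/(2π) = 420.9 Hz.
Step 3 — Series Q: Q = ω₀L/R = 2644·0.01/863 = 0.03064.
Step 4 — Bandwidth: Δω = ω₀/Q = 8.63e+04 rad/s; BW = Δω/(2π) = 1.374e+04 Hz.

(a) f₀ = 420.9 Hz  (b) Q = 0.03064  (c) BW = 1.374e+04 Hz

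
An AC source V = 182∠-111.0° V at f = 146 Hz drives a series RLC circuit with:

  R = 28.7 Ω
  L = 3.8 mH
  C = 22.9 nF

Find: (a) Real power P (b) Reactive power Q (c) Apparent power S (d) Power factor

Step 1 — Angular frequency: ω = 2π·f = 2π·146 = 917.3 rad/s.
Step 2 — Component impedances:
  R: Z = R = 28.7 Ω
  L: Z = jωL = j·917.3·0.0038 = 0 + j3.486 Ω
  C: Z = 1/(jωC) = -j/(ω·C) = 0 - j4.76e+04 Ω
Step 3 — Series combination: Z_total = R + L + C = 28.7 - j4.76e+04 Ω = 4.76e+04∠-90.0° Ω.
Step 4 — Source phasor: V = 182∠-111.0° V = -65.22 - j169.9 V.
Step 5 — Current: I = V / Z = 0.003569 - j0.001372 A = 0.003824∠-21.0° A.
Step 6 — Complex power: S = V·I* = 0.0004196 - j0.6959 VA.
Step 7 — Real power: P = Re(S) = 0.0004196 W.
Step 8 — Reactive power: Q = Im(S) = -0.6959 VAR.
Step 9 — Apparent power: |S| = 0.6959 VA.
Step 10 — Power factor: PF = P/|S| = 0.000603 (leading).

(a) P = 0.0004196 W  (b) Q = -0.6959 VAR  (c) S = 0.6959 VA  (d) PF = 0.000603 (leading)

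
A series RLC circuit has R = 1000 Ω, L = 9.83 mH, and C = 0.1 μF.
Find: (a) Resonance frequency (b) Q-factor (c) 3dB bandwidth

Step 1 — Resonance condition Im(Z)=0 gives ω₀ = 1/√(LC).
Step 2 — ω₀ = 1/√(0.00983·1e-07) = 3.19e+04 rad/s.
Step 3 — f₀ = ω₀/(2π) = 5076 Hz.
Step 4 — Series Q: Q = ω₀L/R = 3.19e+04·0.00983/1000 = 0.3135.
Step 5 — 3dB bandwidth: Δω = ω₀/Q = 1.017e+05 rad/s; BW = Δω/(2π) = 1.619e+04 Hz.

(a) f₀ = 5076 Hz  (b) Q = 0.3135  (c) BW = 1.619e+04 Hz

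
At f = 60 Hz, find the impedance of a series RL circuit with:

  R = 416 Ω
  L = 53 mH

Step 1 — Angular frequency: ω = 2π·f = 2π·60 = 377 rad/s.
Step 2 — Component impedances:
  R: Z = R = 416 Ω
  L: Z = jωL = j·377·0.053 = 0 + j19.98 Ω
Step 3 — Series combination: Z_total = R + L = 416 + j19.98 Ω = 416.5∠2.7° Ω.

Z = 416 + j19.98 Ω = 416.5∠2.7° Ω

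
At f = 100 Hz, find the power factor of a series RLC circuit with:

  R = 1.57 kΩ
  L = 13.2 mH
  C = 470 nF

Step 1 — Angular frequency: ω = 2π·f = 2π·100 = 628.3 rad/s.
Step 2 — Component impedances:
  R: Z = R = 1570 Ω
  L: Z = jωL = j·628.3·0.0132 = 0 + j8.294 Ω
  C: Z = 1/(jωC) = -j/(ω·C) = 0 - j3386 Ω
Step 3 — Series combination: Z_total = R + L + C = 1570 - j3378 Ω = 3725∠-65.1° Ω.
Step 4 — Power factor: PF = cos(φ) = Re(Z)/|Z| = 1570/3725 = 0.4215.
Step 5 — Type: Im(Z) = -3378 ⇒ leading (phase φ = -65.1°).

PF = 0.4215 (leading, φ = -65.1°)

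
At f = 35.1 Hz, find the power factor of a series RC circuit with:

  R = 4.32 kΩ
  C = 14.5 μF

Step 1 — Angular frequency: ω = 2π·f = 2π·35.1 = 220.5 rad/s.
Step 2 — Component impedances:
  R: Z = R = 4320 Ω
  C: Z = 1/(jωC) = -j/(ω·C) = 0 - j312.7 Ω
Step 3 — Series combination: Z_total = R + C = 4320 - j312.7 Ω = 4331∠-4.1° Ω.
Step 4 — Power factor: PF = cos(φ) = Re(Z)/|Z| = 4320/4331.3 = 0.9974.
Step 5 — Type: Im(Z) = -312.7 ⇒ leading (phase φ = -4.1°).

PF = 0.9974 (leading, φ = -4.1°)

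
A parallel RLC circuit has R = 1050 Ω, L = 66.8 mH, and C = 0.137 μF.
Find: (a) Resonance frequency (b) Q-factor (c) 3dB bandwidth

Step 1 — Resonance: ω₀ = 1/√(LC) = 1/√(0.0668·1.37e-07) = 1.045e+04 rad/s.
Step 2 — f₀ = ω₀/(2π) = 1664 Hz.
Step 3 — Parallel Q: Q = R/(ω₀L) = 1050/(1.045e+04·0.0668) = 1.504.
Step 4 — Bandwidth: Δω = ω₀/Q = 6952 rad/s; BW = Δω/(2π) = 1106 Hz.

(a) f₀ = 1664 Hz  (b) Q = 1.504  (c) BW = 1106 Hz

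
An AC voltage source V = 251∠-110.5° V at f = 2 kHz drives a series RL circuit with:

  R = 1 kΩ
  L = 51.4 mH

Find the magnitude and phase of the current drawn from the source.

Step 1 — Angular frequency: ω = 2π·f = 2π·2000 = 1.257e+04 rad/s.
Step 2 — Component impedances:
  R: Z = R = 1000 Ω
  L: Z = jωL = j·1.257e+04·0.0514 = 0 + j645.9 Ω
Step 3 — Series combination: Z_total = R + L = 1000 + j645.9 Ω = 1190∠32.9° Ω.
Step 4 — Source phasor: V = 251∠-110.5° V = -87.9 - j235.1 V.
Step 5 — Ohm's law: I = V / Z_total = (-87.9 - j235.1) / (1000 + j645.9) = -0.1692 - j0.1258 A.
Step 6 — Convert to polar: |I| = 0.2108 A, ∠I = -143.4°.

I = 0.2108∠-143.4° A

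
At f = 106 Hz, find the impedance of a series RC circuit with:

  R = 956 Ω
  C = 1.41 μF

Step 1 — Angular frequency: ω = 2π·f = 2π·106 = 666 rad/s.
Step 2 — Component impedances:
  R: Z = R = 956 Ω
  C: Z = 1/(jωC) = -j/(ω·C) = 0 - j1065 Ω
Step 3 — Series combination: Z_total = R + C = 956 - j1065 Ω = 1431∠-48.1° Ω.

Z = 956 - j1065 Ω = 1431∠-48.1° Ω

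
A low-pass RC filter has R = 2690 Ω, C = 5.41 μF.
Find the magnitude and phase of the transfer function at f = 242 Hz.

Step 1 — Angular frequency: ω = 2π·242 = 1521 rad/s.
Step 2 — Transfer function: H(jω) = 1/(1 + jωRC).
Step 3 — Denominator: 1 + jωRC = 1 + j·1521·2690·5.41e-06 = 1 + j22.13.
Step 4 — H = 0.002038 - j0.0451.
Step 5 — Magnitude: |H| = 0.04515 (-26.9 dB); phase: φ = -87.4°.

|H| = 0.04515 (-26.9 dB), φ = -87.4°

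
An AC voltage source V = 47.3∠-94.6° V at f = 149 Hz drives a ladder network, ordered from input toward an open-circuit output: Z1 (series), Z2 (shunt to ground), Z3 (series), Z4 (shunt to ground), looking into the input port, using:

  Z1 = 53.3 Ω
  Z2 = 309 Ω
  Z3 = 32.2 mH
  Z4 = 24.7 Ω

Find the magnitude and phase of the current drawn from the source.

Step 1 — Angular frequency: ω = 2π·f = 2π·149 = 936.2 rad/s.
Step 2 — Component impedances:
  Z1: Z = R = 53.3 Ω
  Z2: Z = R = 309 Ω
  Z3: Z = jωL = j·936.2·0.0322 = 0 + j30.15 Ω
  Z4: Z = R = 24.7 Ω
Step 3 — Ladder network (open output): work backward from the far end, alternating series and parallel combinations. Z_in = 78.49 + j25.64 Ω = 82.57∠18.1° Ω.
Step 4 — Source phasor: V = 47.3∠-94.6° V = -3.793 - j47.15 V.
Step 5 — Ohm's law: I = V / Z_total = (-3.793 - j47.15) / (78.49 + j25.64) = -0.221 - j0.5285 A.
Step 6 — Convert to polar: |I| = 0.5729 A, ∠I = -112.7°.

I = 0.5729∠-112.7° A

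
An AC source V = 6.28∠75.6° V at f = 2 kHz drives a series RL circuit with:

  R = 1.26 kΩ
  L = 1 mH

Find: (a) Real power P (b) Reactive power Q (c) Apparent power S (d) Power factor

Step 1 — Angular frequency: ω = 2π·f = 2π·2000 = 1.257e+04 rad/s.
Step 2 — Component impedances:
  R: Z = R = 1260 Ω
  L: Z = jωL = j·1.257e+04·0.001 = 0 + j12.57 Ω
Step 3 — Series combination: Z_total = R + L = 1260 + j12.57 Ω = 1260∠0.6° Ω.
Step 4 — Source phasor: V = 6.28∠75.6° V = 1.562 + j6.083 V.
Step 5 — Current: I = V / Z = 0.001288 + j0.004815 A = 0.004984∠75.0° A.
Step 6 — Complex power: S = V·I* = 0.0313 + j0.0003121 VA.
Step 7 — Real power: P = Re(S) = 0.0313 W.
Step 8 — Reactive power: Q = Im(S) = 0.0003121 VAR.
Step 9 — Apparent power: |S| = 0.0313 VA.
Step 10 — Power factor: PF = P/|S| = 1 (lagging).

(a) P = 0.0313 W  (b) Q = 0.0003121 VAR  (c) S = 0.0313 VA  (d) PF = 1 (lagging)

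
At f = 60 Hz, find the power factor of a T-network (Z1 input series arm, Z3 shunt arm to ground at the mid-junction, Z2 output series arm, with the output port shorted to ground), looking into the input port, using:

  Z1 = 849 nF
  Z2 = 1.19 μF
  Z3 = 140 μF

Step 1 — Angular frequency: ω = 2π·f = 2π·60 = 377 rad/s.
Step 2 — Component impedances:
  Z1: Z = 1/(jωC) = -j/(ω·C) = 0 - j3124 Ω
  Z2: Z = 1/(jωC) = -j/(ω·C) = 0 - j2229 Ω
  Z3: Z = 1/(jωC) = -j/(ω·C) = 0 - j18.95 Ω
Step 3 — With the output port shorted to ground, the output series arm Z2 runs from the junction to ground; the shunt arm Z3 also runs from the junction to ground. They appear in parallel: Z3 || Z2 = 0 - j18.79 Ω.
Step 4 — Series with input arm Z1: Z_in = Z1 + (Z3 || Z2) = 0 - j3143 Ω = 3143∠-90.0° Ω.
Step 5 — Power factor: PF = cos(φ) = Re(Z)/|Z| = 0/3143 = 0.
Step 6 — Type: Im(Z) = -3143 ⇒ leading (phase φ = -90.0°).

PF = 0 (leading, φ = -90.0°)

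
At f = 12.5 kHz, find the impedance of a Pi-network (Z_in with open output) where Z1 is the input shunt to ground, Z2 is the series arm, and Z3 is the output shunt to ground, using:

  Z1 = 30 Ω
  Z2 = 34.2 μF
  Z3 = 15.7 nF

Step 1 — Angular frequency: ω = 2π·f = 2π·1.25e+04 = 7.854e+04 rad/s.
Step 2 — Component impedances:
  Z1: Z = R = 30 Ω
  Z2: Z = 1/(jωC) = -j/(ω·C) = 0 - j0.3723 Ω
  Z3: Z = 1/(jωC) = -j/(ω·C) = 0 - j811 Ω
Step 3 — With open output, the series arm Z2 and the output shunt Z3 appear in series to ground: Z2 + Z3 = 0 - j811.4 Ω.
Step 4 — Parallel with input shunt Z1: Z_in = Z1 || (Z2 + Z3) = 29.96 - j1.108 Ω = 29.98∠-2.1° Ω.

Z = 29.96 - j1.108 Ω = 29.98∠-2.1° Ω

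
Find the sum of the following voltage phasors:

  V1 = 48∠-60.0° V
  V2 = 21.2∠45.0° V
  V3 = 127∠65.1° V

Step 1 — Convert each phasor to rectangular form:
  V1 = 48·(cos(-60.0°) + j·sin(-60.0°)) = 24 - j41.57 V
  V2 = 21.2·(cos(45.0°) + j·sin(45.0°)) = 14.99 + j14.99 V
  V3 = 127·(cos(65.1°) + j·sin(65.1°)) = 53.47 + j115.2 V
Step 2 — Sum components: V_total = 92.46 + j88.62 V.
Step 3 — Convert to polar: |V_total| = 128.1 V, ∠V_total = 43.8°.

V_total = 128.1∠43.8° V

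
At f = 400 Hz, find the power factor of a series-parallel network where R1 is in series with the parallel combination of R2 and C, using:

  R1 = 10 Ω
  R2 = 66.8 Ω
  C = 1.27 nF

Step 1 — Angular frequency: ω = 2π·f = 2π·400 = 2513 rad/s.
Step 2 — Component impedances:
  R1: Z = R = 10 Ω
  R2: Z = R = 66.8 Ω
  C: Z = 1/(jωC) = -j/(ω·C) = 0 - j3.133e+05 Ω
Step 3 — Parallel branch: R2 || C = 1/(1/R2 + 1/C) = 66.8 - j0.01424 Ω.
Step 4 — Series with R1: Z_total = R1 + (R2 || C) = 76.8 - j0.01424 Ω = 76.8∠-0.0° Ω.
Step 5 — Power factor: PF = cos(φ) = Re(Z)/|Z| = 76.8/76.8 = 1.
Step 6 — Type: Im(Z) = -0.01424 ⇒ leading (phase φ = -0.0°).

PF = 1 (leading, φ = -0.0°)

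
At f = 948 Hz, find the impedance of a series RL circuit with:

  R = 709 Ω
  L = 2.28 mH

Step 1 — Angular frequency: ω = 2π·f = 2π·948 = 5956 rad/s.
Step 2 — Component impedances:
  R: Z = R = 709 Ω
  L: Z = jωL = j·5956·0.00228 = 0 + j13.58 Ω
Step 3 — Series combination: Z_total = R + L = 709 + j13.58 Ω = 709.1∠1.1° Ω.

Z = 709 + j13.58 Ω = 709.1∠1.1° Ω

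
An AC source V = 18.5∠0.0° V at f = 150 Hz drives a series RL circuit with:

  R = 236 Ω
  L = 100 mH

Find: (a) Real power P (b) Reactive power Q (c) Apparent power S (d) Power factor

Step 1 — Angular frequency: ω = 2π·f = 2π·150 = 942.5 rad/s.
Step 2 — Component impedances:
  R: Z = R = 236 Ω
  L: Z = jωL = j·942.5·0.1 = 0 + j94.25 Ω
Step 3 — Series combination: Z_total = R + L = 236 + j94.25 Ω = 254.1∠21.8° Ω.
Step 4 — Source phasor: V = 18.5∠0.0° V = 18.5 V.
Step 5 — Current: I = V / Z = 0.06761 - j0.027 A = 0.0728∠-21.8° A.
Step 6 — Complex power: S = V·I* = 1.251 + j0.4995 VA.
Step 7 — Real power: P = Re(S) = 1.251 W.
Step 8 — Reactive power: Q = Im(S) = 0.4995 VAR.
Step 9 — Apparent power: |S| = 1.347 VA.
Step 10 — Power factor: PF = P/|S| = 0.9287 (lagging).

(a) P = 1.251 W  (b) Q = 0.4995 VAR  (c) S = 1.347 VA  (d) PF = 0.9287 (lagging)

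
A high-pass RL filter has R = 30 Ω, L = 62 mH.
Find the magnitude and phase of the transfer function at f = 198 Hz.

Step 1 — Angular frequency: ω = 2π·198 = 1244 rad/s.
Step 2 — Transfer function: H(jω) = jωL/(R + jωL).
Step 3 — Numerator jωL = j·77.13; denominator R + jωL = 30 + j77.13.
Step 4 — H = 0.8686 + j0.3378.
Step 5 — Magnitude: |H| = 0.932 (-0.6 dB); phase: φ = 21.3°.

|H| = 0.932 (-0.6 dB), φ = 21.3°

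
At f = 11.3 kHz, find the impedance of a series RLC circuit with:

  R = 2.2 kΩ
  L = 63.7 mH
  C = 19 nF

Step 1 — Angular frequency: ω = 2π·f = 2π·1.13e+04 = 7.1e+04 rad/s.
Step 2 — Component impedances:
  R: Z = R = 2200 Ω
  L: Z = jωL = j·7.1e+04·0.0637 = 0 + j4523 Ω
  C: Z = 1/(jωC) = -j/(ω·C) = 0 - j741.3 Ω
Step 3 — Series combination: Z_total = R + L + C = 2200 + j3781 Ω = 4375∠59.8° Ω.

Z = 2200 + j3781 Ω = 4375∠59.8° Ω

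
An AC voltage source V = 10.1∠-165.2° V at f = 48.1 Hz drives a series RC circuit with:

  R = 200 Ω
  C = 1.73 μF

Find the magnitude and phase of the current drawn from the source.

Step 1 — Angular frequency: ω = 2π·f = 2π·48.1 = 302.2 rad/s.
Step 2 — Component impedances:
  R: Z = R = 200 Ω
  C: Z = 1/(jωC) = -j/(ω·C) = 0 - j1913 Ω
Step 3 — Series combination: Z_total = R + C = 200 - j1913 Ω = 1923∠-84.0° Ω.
Step 4 — Source phasor: V = 10.1∠-165.2° V = -9.765 - j2.58 V.
Step 5 — Ohm's law: I = V / Z_total = (-9.765 - j2.58) / (200 - j1913) = 0.0008062 - j0.00519 A.
Step 6 — Convert to polar: |I| = 0.005252 A, ∠I = -81.2°.

I = 0.005252∠-81.2° A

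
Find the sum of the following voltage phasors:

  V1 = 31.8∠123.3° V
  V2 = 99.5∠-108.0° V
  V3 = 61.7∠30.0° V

Step 1 — Convert each phasor to rectangular form:
  V1 = 31.8·(cos(123.3°) + j·sin(123.3°)) = -17.46 + j26.58 V
  V2 = 99.5·(cos(-108.0°) + j·sin(-108.0°)) = -30.75 - j94.63 V
  V3 = 61.7·(cos(30.0°) + j·sin(30.0°)) = 53.43 + j30.85 V
Step 2 — Sum components: V_total = 5.228 - j37.2 V.
Step 3 — Convert to polar: |V_total| = 37.57 V, ∠V_total = -82.0°.

V_total = 37.57∠-82.0° V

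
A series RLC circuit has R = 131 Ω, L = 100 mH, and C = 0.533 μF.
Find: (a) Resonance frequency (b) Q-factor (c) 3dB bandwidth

Step 1 — Resonance condition Im(Z)=0 gives ω₀ = 1/√(LC).
Step 2 — ω₀ = 1/√(0.1·5.33e-07) = 4331 rad/s.
Step 3 — f₀ = ω₀/(2π) = 689.4 Hz.
Step 4 — Series Q: Q = ω₀L/R = 4331·0.1/131 = 3.306.
Step 5 — 3dB bandwidth: Δω = ω₀/Q = 1310 rad/s; BW = Δω/(2π) = 208.5 Hz.

(a) f₀ = 689.4 Hz  (b) Q = 3.306  (c) BW = 208.5 Hz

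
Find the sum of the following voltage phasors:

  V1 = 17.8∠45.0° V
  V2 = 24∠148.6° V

Step 1 — Convert each phasor to rectangular form:
  V1 = 17.8·(cos(45.0°) + j·sin(45.0°)) = 12.59 + j12.59 V
  V2 = 24·(cos(148.6°) + j·sin(148.6°)) = -20.49 + j12.5 V
Step 2 — Sum components: V_total = -7.899 + j25.09 V.
Step 3 — Convert to polar: |V_total| = 26.3 V, ∠V_total = 107.5°.

V_total = 26.3∠107.5° V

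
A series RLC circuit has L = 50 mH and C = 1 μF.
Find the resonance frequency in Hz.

Step 1 — Resonance condition Im(Z)=0 gives ω₀ = 1/√(LC).
Step 2 — ω₀ = 1/√(0.05·1e-06) = 4472 rad/s.
Step 3 — f₀ = ω₀/(2π) = 711.8 Hz.

f₀ = 711.8 Hz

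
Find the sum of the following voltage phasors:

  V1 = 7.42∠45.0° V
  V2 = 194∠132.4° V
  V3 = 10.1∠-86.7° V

Step 1 — Convert each phasor to rectangular form:
  V1 = 7.42·(cos(45.0°) + j·sin(45.0°)) = 5.247 + j5.247 V
  V2 = 194·(cos(132.4°) + j·sin(132.4°)) = -130.8 + j143.3 V
  V3 = 10.1·(cos(-86.7°) + j·sin(-86.7°)) = 0.5814 - j10.08 V
Step 2 — Sum components: V_total = -125 + j138.4 V.
Step 3 — Convert to polar: |V_total| = 186.5 V, ∠V_total = 132.1°.

V_total = 186.5∠132.1° V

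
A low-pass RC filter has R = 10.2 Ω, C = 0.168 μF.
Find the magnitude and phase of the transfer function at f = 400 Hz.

Step 1 — Angular frequency: ω = 2π·400 = 2513 rad/s.
Step 2 — Transfer function: H(jω) = 1/(1 + jωRC).
Step 3 — Denominator: 1 + jωRC = 1 + j·2513·10.2·1.68e-07 = 1 + j0.004307.
Step 4 — H = 1 - j0.004307.
Step 5 — Magnitude: |H| = 1 (-0.0 dB); phase: φ = -0.2°.

|H| = 1 (-0.0 dB), φ = -0.2°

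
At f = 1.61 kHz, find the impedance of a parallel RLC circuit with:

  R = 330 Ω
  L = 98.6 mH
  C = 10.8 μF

Step 1 — Angular frequency: ω = 2π·f = 2π·1610 = 1.012e+04 rad/s.
Step 2 — Component impedances:
  R: Z = R = 330 Ω
  L: Z = jωL = j·1.012e+04·0.0986 = 0 + j997.4 Ω
  C: Z = 1/(jωC) = -j/(ω·C) = 0 - j9.153 Ω
Step 3 — Parallel combination: 1/Z_total = 1/R + 1/L + 1/C; Z_total = 0.2584 - j9.231 Ω = 9.234∠-88.4° Ω.

Z = 0.2584 - j9.231 Ω = 9.234∠-88.4° Ω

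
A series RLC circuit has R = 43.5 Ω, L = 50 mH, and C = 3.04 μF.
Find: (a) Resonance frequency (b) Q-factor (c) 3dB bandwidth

Step 1 — Resonance condition Im(Z)=0 gives ω₀ = 1/√(LC).
Step 2 — ω₀ = 1/√(0.05·3.04e-06) = 2565 rad/s.
Step 3 — f₀ = ω₀/(2π) = 408.2 Hz.
Step 4 — Series Q: Q = ω₀L/R = 2565·0.05/43.5 = 2.948.
Step 5 — 3dB bandwidth: Δω = ω₀/Q = 870 rad/s; BW = Δω/(2π) = 138.5 Hz.

(a) f₀ = 408.2 Hz  (b) Q = 2.948  (c) BW = 138.5 Hz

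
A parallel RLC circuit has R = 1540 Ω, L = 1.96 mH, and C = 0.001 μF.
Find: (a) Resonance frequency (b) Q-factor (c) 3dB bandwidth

Step 1 — Resonance: ω₀ = 1/√(LC) = 1/√(0.00196·1e-09) = 7.143e+05 rad/s.
Step 2 — f₀ = ω₀/(2π) = 1.137e+05 Hz.
Step 3 — Parallel Q: Q = R/(ω₀L) = 1540/(7.143e+05·0.00196) = 1.1.
Step 4 — Bandwidth: Δω = ω₀/Q = 6.494e+05 rad/s; BW = Δω/(2π) = 1.033e+05 Hz.

(a) f₀ = 1.137e+05 Hz  (b) Q = 1.1  (c) BW = 1.033e+05 Hz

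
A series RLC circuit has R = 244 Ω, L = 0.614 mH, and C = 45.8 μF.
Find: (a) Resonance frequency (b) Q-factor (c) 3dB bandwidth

Step 1 — Resonance: ω₀ = 1/√(LC) = 1/√(0.000614·4.58e-05) = 5963 rad/s.
Step 2 — f₀ = ω₀/(2π) = 949.1 Hz.
Step 3 — Series Q: Q = ω₀L/R = 5963·0.000614/244 = 0.01501.
Step 4 — Bandwidth: Δω = ω₀/Q = 3.974e+05 rad/s; BW = Δω/(2π) = 6.325e+04 Hz.

(a) f₀ = 949.1 Hz  (b) Q = 0.01501  (c) BW = 6.325e+04 Hz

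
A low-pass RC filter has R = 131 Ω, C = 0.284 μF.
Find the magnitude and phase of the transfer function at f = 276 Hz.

Step 1 — Angular frequency: ω = 2π·276 = 1734 rad/s.
Step 2 — Transfer function: H(jω) = 1/(1 + jωRC).
Step 3 — Denominator: 1 + jωRC = 1 + j·1734·131·2.84e-07 = 1 + j0.06452.
Step 4 — H = 0.9959 - j0.06425.
Step 5 — Magnitude: |H| = 0.9979 (-0.0 dB); phase: φ = -3.7°.

|H| = 0.9979 (-0.0 dB), φ = -3.7°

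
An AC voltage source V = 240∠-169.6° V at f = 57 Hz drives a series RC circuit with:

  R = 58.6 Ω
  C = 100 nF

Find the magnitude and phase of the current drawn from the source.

Step 1 — Angular frequency: ω = 2π·f = 2π·57 = 358.1 rad/s.
Step 2 — Component impedances:
  R: Z = R = 58.6 Ω
  C: Z = 1/(jωC) = -j/(ω·C) = 0 - j2.792e+04 Ω
Step 3 — Series combination: Z_total = R + C = 58.6 - j2.792e+04 Ω = 2.792e+04∠-89.9° Ω.
Step 4 — Source phasor: V = 240∠-169.6° V = -236.1 - j43.32 V.
Step 5 — Ohm's law: I = V / Z_total = (-236.1 - j43.32) / (58.6 - j2.792e+04) = 0.001534 - j0.008457 A.
Step 6 — Convert to polar: |I| = 0.008595 A, ∠I = -79.7°.

I = 0.008595∠-79.7° A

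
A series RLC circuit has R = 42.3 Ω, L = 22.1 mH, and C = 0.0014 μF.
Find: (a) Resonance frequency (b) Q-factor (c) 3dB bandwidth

Step 1 — Resonance: ω₀ = 1/√(LC) = 1/√(0.0221·1.4e-09) = 1.798e+05 rad/s.
Step 2 — f₀ = ω₀/(2π) = 2.861e+04 Hz.
Step 3 — Series Q: Q = ω₀L/R = 1.798e+05·0.0221/42.3 = 93.93.
Step 4 — Bandwidth: Δω = ω₀/Q = 1914 rad/s; BW = Δω/(2π) = 304.6 Hz.

(a) f₀ = 2.861e+04 Hz  (b) Q = 93.93  (c) BW = 304.6 Hz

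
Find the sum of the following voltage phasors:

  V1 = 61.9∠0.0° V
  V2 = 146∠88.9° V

Step 1 — Convert each phasor to rectangular form:
  V1 = 61.9·(cos(0.0°) + j·sin(0.0°)) = 61.9 V
  V2 = 146·(cos(88.9°) + j·sin(88.9°)) = 2.803 + j146 V
Step 2 — Sum components: V_total = 64.7 + j146 V.
Step 3 — Convert to polar: |V_total| = 159.7 V, ∠V_total = 66.1°.

V_total = 159.7∠66.1° V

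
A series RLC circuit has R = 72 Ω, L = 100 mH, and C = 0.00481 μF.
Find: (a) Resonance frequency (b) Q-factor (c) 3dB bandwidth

Step 1 — Resonance: ω₀ = 1/√(LC) = 1/√(0.1·4.81e-09) = 4.56e+04 rad/s.
Step 2 — f₀ = ω₀/(2π) = 7257 Hz.
Step 3 — Series Q: Q = ω₀L/R = 4.56e+04·0.1/72 = 63.33.
Step 4 — Bandwidth: Δω = ω₀/Q = 720 rad/s; BW = Δω/(2π) = 114.6 Hz.

(a) f₀ = 7257 Hz  (b) Q = 63.33  (c) BW = 114.6 Hz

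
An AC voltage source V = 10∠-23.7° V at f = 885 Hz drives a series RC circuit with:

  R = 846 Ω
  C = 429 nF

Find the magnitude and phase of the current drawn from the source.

Step 1 — Angular frequency: ω = 2π·f = 2π·885 = 5561 rad/s.
Step 2 — Component impedances:
  R: Z = R = 846 Ω
  C: Z = 1/(jωC) = -j/(ω·C) = 0 - j419.2 Ω
Step 3 — Series combination: Z_total = R + C = 846 - j419.2 Ω = 944.2∠-26.4° Ω.
Step 4 — Source phasor: V = 10∠-23.7° V = 9.157 - j4.019 V.
Step 5 — Ohm's law: I = V / Z_total = (9.157 - j4.019) / (846 - j419.2) = 0.01058 + j0.0004913 A.
Step 6 — Convert to polar: |I| = 0.01059 A, ∠I = 2.7°.

I = 0.01059∠2.7° A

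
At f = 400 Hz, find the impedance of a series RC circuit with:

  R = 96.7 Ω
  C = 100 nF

Step 1 — Angular frequency: ω = 2π·f = 2π·400 = 2513 rad/s.
Step 2 — Component impedances:
  R: Z = R = 96.7 Ω
  C: Z = 1/(jωC) = -j/(ω·C) = 0 - j3979 Ω
Step 3 — Series combination: Z_total = R + C = 96.7 - j3979 Ω = 3980∠-88.6° Ω.

Z = 96.7 - j3979 Ω = 3980∠-88.6° Ω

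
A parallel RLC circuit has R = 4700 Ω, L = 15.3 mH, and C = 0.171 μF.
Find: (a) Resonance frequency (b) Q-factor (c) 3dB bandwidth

Step 1 — Resonance: ω₀ = 1/√(LC) = 1/√(0.0153·1.71e-07) = 1.955e+04 rad/s.
Step 2 — f₀ = ω₀/(2π) = 3112 Hz.
Step 3 — Parallel Q: Q = R/(ω₀L) = 4700/(1.955e+04·0.0153) = 15.71.
Step 4 — Bandwidth: Δω = ω₀/Q = 1244 rad/s; BW = Δω/(2π) = 198 Hz.

(a) f₀ = 3112 Hz  (b) Q = 15.71  (c) BW = 198 Hz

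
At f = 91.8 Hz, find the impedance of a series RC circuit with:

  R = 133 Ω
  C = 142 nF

Step 1 — Angular frequency: ω = 2π·f = 2π·91.8 = 576.8 rad/s.
Step 2 — Component impedances:
  R: Z = R = 133 Ω
  C: Z = 1/(jωC) = -j/(ω·C) = 0 - j1.221e+04 Ω
Step 3 — Series combination: Z_total = R + C = 133 - j1.221e+04 Ω = 1.221e+04∠-89.4° Ω.

Z = 133 - j1.221e+04 Ω = 1.221e+04∠-89.4° Ω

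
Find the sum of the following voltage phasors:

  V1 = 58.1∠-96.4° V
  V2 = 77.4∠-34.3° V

Step 1 — Convert each phasor to rectangular form:
  V1 = 58.1·(cos(-96.4°) + j·sin(-96.4°)) = -6.476 - j57.74 V
  V2 = 77.4·(cos(-34.3°) + j·sin(-34.3°)) = 63.94 - j43.62 V
Step 2 — Sum components: V_total = 57.46 - j101.4 V.
Step 3 — Convert to polar: |V_total| = 116.5 V, ∠V_total = -60.4°.

V_total = 116.5∠-60.4° V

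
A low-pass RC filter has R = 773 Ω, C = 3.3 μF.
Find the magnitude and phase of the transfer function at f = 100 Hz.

Step 1 — Angular frequency: ω = 2π·100 = 628.3 rad/s.
Step 2 — Transfer function: H(jω) = 1/(1 + jωRC).
Step 3 — Denominator: 1 + jωRC = 1 + j·628.3·773·3.3e-06 = 1 + j1.603.
Step 4 — H = 0.2802 - j0.4491.
Step 5 — Magnitude: |H| = 0.5293 (-5.5 dB); phase: φ = -58.0°.

|H| = 0.5293 (-5.5 dB), φ = -58.0°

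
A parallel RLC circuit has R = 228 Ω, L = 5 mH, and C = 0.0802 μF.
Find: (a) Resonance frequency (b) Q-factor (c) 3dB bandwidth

Step 1 — Resonance: ω₀ = 1/√(LC) = 1/√(0.005·8.02e-08) = 4.994e+04 rad/s.
Step 2 — f₀ = ω₀/(2π) = 7948 Hz.
Step 3 — Parallel Q: Q = R/(ω₀L) = 228/(4.994e+04·0.005) = 0.9131.
Step 4 — Bandwidth: Δω = ω₀/Q = 5.469e+04 rad/s; BW = Δω/(2π) = 8704 Hz.

(a) f₀ = 7948 Hz  (b) Q = 0.9131  (c) BW = 8704 Hz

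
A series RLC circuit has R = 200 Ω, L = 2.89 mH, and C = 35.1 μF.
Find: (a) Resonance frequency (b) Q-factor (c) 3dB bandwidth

Step 1 — Resonance condition Im(Z)=0 gives ω₀ = 1/√(LC).
Step 2 — ω₀ = 1/√(0.00289·3.51e-05) = 3140 rad/s.
Step 3 — f₀ = ω₀/(2π) = 499.7 Hz.
Step 4 — Series Q: Q = ω₀L/R = 3140·0.00289/200 = 0.04537.
Step 5 — 3dB bandwidth: Δω = ω₀/Q = 6.92e+04 rad/s; BW = Δω/(2π) = 1.101e+04 Hz.

(a) f₀ = 499.7 Hz  (b) Q = 0.04537  (c) BW = 1.101e+04 Hz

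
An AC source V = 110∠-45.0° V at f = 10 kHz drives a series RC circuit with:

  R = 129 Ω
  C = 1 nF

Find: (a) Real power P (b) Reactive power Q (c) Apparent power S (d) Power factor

Step 1 — Angular frequency: ω = 2π·f = 2π·1e+04 = 6.283e+04 rad/s.
Step 2 — Component impedances:
  R: Z = R = 129 Ω
  C: Z = 1/(jωC) = -j/(ω·C) = 0 - j1.592e+04 Ω
Step 3 — Series combination: Z_total = R + C = 129 - j1.592e+04 Ω = 1.592e+04∠-89.5° Ω.
Step 4 — Source phasor: V = 110∠-45.0° V = 77.78 - j77.78 V.
Step 5 — Current: I = V / Z = 0.004926 + j0.004847 A = 0.006911∠44.5° A.
Step 6 — Complex power: S = V·I* = 0.006162 - j0.7602 VA.
Step 7 — Real power: P = Re(S) = 0.006162 W.
Step 8 — Reactive power: Q = Im(S) = -0.7602 VAR.
Step 9 — Apparent power: |S| = 0.7602 VA.
Step 10 — Power factor: PF = P/|S| = 0.008105 (leading).

(a) P = 0.006162 W  (b) Q = -0.7602 VAR  (c) S = 0.7602 VA  (d) PF = 0.008105 (leading)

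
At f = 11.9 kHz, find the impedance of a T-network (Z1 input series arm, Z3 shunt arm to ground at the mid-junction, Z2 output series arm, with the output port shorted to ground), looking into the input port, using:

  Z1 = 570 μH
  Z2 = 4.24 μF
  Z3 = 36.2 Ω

Step 1 — Angular frequency: ω = 2π·f = 2π·1.19e+04 = 7.477e+04 rad/s.
Step 2 — Component impedances:
  Z1: Z = jωL = j·7.477e+04·0.00057 = 0 + j42.62 Ω
  Z2: Z = 1/(jωC) = -j/(ω·C) = 0 - j3.154 Ω
  Z3: Z = R = 36.2 Ω
Step 3 — With the output port shorted to ground, the output series arm Z2 runs from the junction to ground; the shunt arm Z3 also runs from the junction to ground. They appear in parallel: Z3 || Z2 = 0.2728 - j3.131 Ω.
Step 4 — Series with input arm Z1: Z_in = Z1 + (Z3 || Z2) = 0.2728 + j39.49 Ω = 39.49∠89.6° Ω.

Z = 0.2728 + j39.49 Ω = 39.49∠89.6° Ω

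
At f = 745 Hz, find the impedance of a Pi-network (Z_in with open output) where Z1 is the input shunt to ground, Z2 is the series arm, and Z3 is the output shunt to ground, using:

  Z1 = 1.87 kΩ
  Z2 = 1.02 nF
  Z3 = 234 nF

Step 1 — Angular frequency: ω = 2π·f = 2π·745 = 4681 rad/s.
Step 2 — Component impedances:
  Z1: Z = R = 1870 Ω
  Z2: Z = 1/(jωC) = -j/(ω·C) = 0 - j2.094e+05 Ω
  Z3: Z = 1/(jωC) = -j/(ω·C) = 0 - j913 Ω
Step 3 — With open output, the series arm Z2 and the output shunt Z3 appear in series to ground: Z2 + Z3 = 0 - j2.104e+05 Ω.
Step 4 — Parallel with input shunt Z1: Z_in = Z1 || (Z2 + Z3) = 1870 - j16.62 Ω = 1870∠-0.5° Ω.

Z = 1870 - j16.62 Ω = 1870∠-0.5° Ω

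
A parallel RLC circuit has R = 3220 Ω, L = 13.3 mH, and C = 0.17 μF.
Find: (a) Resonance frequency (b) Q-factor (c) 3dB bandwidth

Step 1 — Resonance: ω₀ = 1/√(LC) = 1/√(0.0133·1.7e-07) = 2.103e+04 rad/s.
Step 2 — f₀ = ω₀/(2π) = 3347 Hz.
Step 3 — Parallel Q: Q = R/(ω₀L) = 3220/(2.103e+04·0.0133) = 11.51.
Step 4 — Bandwidth: Δω = ω₀/Q = 1827 rad/s; BW = Δω/(2π) = 290.7 Hz.

(a) f₀ = 3347 Hz  (b) Q = 11.51  (c) BW = 290.7 Hz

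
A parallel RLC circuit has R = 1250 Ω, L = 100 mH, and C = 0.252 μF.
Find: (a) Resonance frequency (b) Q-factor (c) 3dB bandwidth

Step 1 — Resonance: ω₀ = 1/√(LC) = 1/√(0.1·2.52e-07) = 6299 rad/s.
Step 2 — f₀ = ω₀/(2π) = 1003 Hz.
Step 3 — Parallel Q: Q = R/(ω₀L) = 1250/(6299·0.1) = 1.984.
Step 4 — Bandwidth: Δω = ω₀/Q = 3175 rad/s; BW = Δω/(2π) = 505.3 Hz.

(a) f₀ = 1003 Hz  (b) Q = 1.984  (c) BW = 505.3 Hz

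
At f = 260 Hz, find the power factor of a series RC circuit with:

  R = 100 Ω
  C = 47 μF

Step 1 — Angular frequency: ω = 2π·f = 2π·260 = 1634 rad/s.
Step 2 — Component impedances:
  R: Z = R = 100 Ω
  C: Z = 1/(jωC) = -j/(ω·C) = 0 - j13.02 Ω
Step 3 — Series combination: Z_total = R + C = 100 - j13.02 Ω = 100.8∠-7.4° Ω.
Step 4 — Power factor: PF = cos(φ) = Re(Z)/|Z| = 100/100.845 = 0.9916.
Step 5 — Type: Im(Z) = -13.02 ⇒ leading (phase φ = -7.4°).

PF = 0.9916 (leading, φ = -7.4°)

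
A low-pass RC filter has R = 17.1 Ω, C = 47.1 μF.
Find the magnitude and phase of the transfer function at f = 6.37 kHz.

Step 1 — Angular frequency: ω = 2π·6370 = 4.002e+04 rad/s.
Step 2 — Transfer function: H(jω) = 1/(1 + jωRC).
Step 3 — Denominator: 1 + jωRC = 1 + j·4.002e+04·17.1·4.71e-05 = 1 + j32.24.
Step 4 — H = 0.0009614 - j0.03099.
Step 5 — Magnitude: |H| = 0.03101 (-30.2 dB); phase: φ = -88.2°.

|H| = 0.03101 (-30.2 dB), φ = -88.2°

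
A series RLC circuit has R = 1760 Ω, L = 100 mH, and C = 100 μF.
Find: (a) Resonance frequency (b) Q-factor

Step 1 — Resonance condition Im(Z)=0 gives ω₀ = 1/√(LC).
Step 2 — ω₀ = 1/√(0.1·0.0001) = 316.2 rad/s.
Step 3 — f₀ = ω₀/(2π) = 50.33 Hz.
Step 4 — Series Q: Q = ω₀L/R = 316.2·0.1/1760 = 0.01797.

(a) f₀ = 50.33 Hz  (b) Q = 0.01797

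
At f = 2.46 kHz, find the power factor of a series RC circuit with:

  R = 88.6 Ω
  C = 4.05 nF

Step 1 — Angular frequency: ω = 2π·f = 2π·2460 = 1.546e+04 rad/s.
Step 2 — Component impedances:
  R: Z = R = 88.6 Ω
  C: Z = 1/(jωC) = -j/(ω·C) = 0 - j1.597e+04 Ω
Step 3 — Series combination: Z_total = R + C = 88.6 - j1.597e+04 Ω = 1.597e+04∠-89.7° Ω.
Step 4 — Power factor: PF = cos(φ) = Re(Z)/|Z| = 88.6/15975 = 0.005546.
Step 5 — Type: Im(Z) = -1.597e+04 ⇒ leading (phase φ = -89.7°).

PF = 0.005546 (leading, φ = -89.7°)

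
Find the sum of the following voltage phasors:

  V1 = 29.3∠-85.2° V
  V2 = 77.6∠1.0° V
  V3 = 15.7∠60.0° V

Step 1 — Convert each phasor to rectangular form:
  V1 = 29.3·(cos(-85.2°) + j·sin(-85.2°)) = 2.452 - j29.2 V
  V2 = 77.6·(cos(1.0°) + j·sin(1.0°)) = 77.59 + j1.354 V
  V3 = 15.7·(cos(60.0°) + j·sin(60.0°)) = 7.85 + j13.6 V
Step 2 — Sum components: V_total = 87.89 - j14.25 V.
Step 3 — Convert to polar: |V_total| = 89.04 V, ∠V_total = -9.2°.

V_total = 89.04∠-9.2° V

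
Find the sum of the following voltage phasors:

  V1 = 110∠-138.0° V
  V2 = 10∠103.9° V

Step 1 — Convert each phasor to rectangular form:
  V1 = 110·(cos(-138.0°) + j·sin(-138.0°)) = -81.75 - j73.6 V
  V2 = 10·(cos(103.9°) + j·sin(103.9°)) = -2.402 + j9.707 V
Step 2 — Sum components: V_total = -84.15 - j63.9 V.
Step 3 — Convert to polar: |V_total| = 105.7 V, ∠V_total = -142.8°.

V_total = 105.7∠-142.8° V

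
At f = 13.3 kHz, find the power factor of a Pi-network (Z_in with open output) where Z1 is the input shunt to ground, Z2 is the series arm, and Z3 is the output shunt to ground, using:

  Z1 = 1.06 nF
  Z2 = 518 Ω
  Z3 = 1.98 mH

Step 1 — Angular frequency: ω = 2π·f = 2π·1.33e+04 = 8.357e+04 rad/s.
Step 2 — Component impedances:
  Z1: Z = 1/(jωC) = -j/(ω·C) = 0 - j1.129e+04 Ω
  Z2: Z = R = 518 Ω
  Z3: Z = jωL = j·8.357e+04·0.00198 = 0 + j165.5 Ω
Step 3 — With open output, the series arm Z2 and the output shunt Z3 appear in series to ground: Z2 + Z3 = 518 + j165.5 Ω.
Step 4 — Parallel with input shunt Z1: Z_in = Z1 || (Z2 + Z3) = 532.4 + j143.1 Ω = 551.3∠15.0° Ω.
Step 5 — Power factor: PF = cos(φ) = Re(Z)/|Z| = 532.4/551.3 = 0.9657.
Step 6 — Type: Im(Z) = 143.1 ⇒ lagging (phase φ = 15.0°).

PF = 0.9657 (lagging, φ = 15.0°)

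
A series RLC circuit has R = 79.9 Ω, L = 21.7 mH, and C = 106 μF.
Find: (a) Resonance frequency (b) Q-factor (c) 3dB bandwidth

Step 1 — Resonance condition Im(Z)=0 gives ω₀ = 1/√(LC).
Step 2 — ω₀ = 1/√(0.0217·0.000106) = 659.4 rad/s.
Step 3 — f₀ = ω₀/(2π) = 104.9 Hz.
Step 4 — Series Q: Q = ω₀L/R = 659.4·0.0217/79.9 = 0.1791.
Step 5 — 3dB bandwidth: Δω = ω₀/Q = 3682 rad/s; BW = Δω/(2π) = 586 Hz.

(a) f₀ = 104.9 Hz  (b) Q = 0.1791  (c) BW = 586 Hz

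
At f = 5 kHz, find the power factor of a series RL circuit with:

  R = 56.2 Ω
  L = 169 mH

Step 1 — Angular frequency: ω = 2π·f = 2π·5000 = 3.142e+04 rad/s.
Step 2 — Component impedances:
  R: Z = R = 56.2 Ω
  L: Z = jωL = j·3.142e+04·0.169 = 0 + j5309 Ω
Step 3 — Series combination: Z_total = R + L = 56.2 + j5309 Ω = 5310∠89.4° Ω.
Step 4 — Power factor: PF = cos(φ) = Re(Z)/|Z| = 56.2/5310 = 0.01058.
Step 5 — Type: Im(Z) = 5309 ⇒ lagging (phase φ = 89.4°).

PF = 0.01058 (lagging, φ = 89.4°)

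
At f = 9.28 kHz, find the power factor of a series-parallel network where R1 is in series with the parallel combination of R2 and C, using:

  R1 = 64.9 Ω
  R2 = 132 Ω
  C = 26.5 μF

Step 1 — Angular frequency: ω = 2π·f = 2π·9280 = 5.831e+04 rad/s.
Step 2 — Component impedances:
  R1: Z = R = 64.9 Ω
  R2: Z = R = 132 Ω
  C: Z = 1/(jωC) = -j/(ω·C) = 0 - j0.6472 Ω
Step 3 — Parallel branch: R2 || C = 1/(1/R2 + 1/C) = 0.003173 - j0.6472 Ω.
Step 4 — Series with R1: Z_total = R1 + (R2 || C) = 64.9 - j0.6472 Ω = 64.91∠-0.6° Ω.
Step 5 — Power factor: PF = cos(φ) = Re(Z)/|Z| = 64.903/64.906 = 1.
Step 6 — Type: Im(Z) = -0.6472 ⇒ leading (phase φ = -0.6°).

PF = 1 (leading, φ = -0.6°)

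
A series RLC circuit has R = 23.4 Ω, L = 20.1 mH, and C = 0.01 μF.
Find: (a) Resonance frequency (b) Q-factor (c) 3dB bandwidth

Step 1 — Resonance: ω₀ = 1/√(LC) = 1/√(0.0201·1e-08) = 7.053e+04 rad/s.
Step 2 — f₀ = ω₀/(2π) = 1.123e+04 Hz.
Step 3 — Series Q: Q = ω₀L/R = 7.053e+04·0.0201/23.4 = 60.59.
Step 4 — Bandwidth: Δω = ω₀/Q = 1164 rad/s; BW = Δω/(2π) = 185.3 Hz.

(a) f₀ = 1.123e+04 Hz  (b) Q = 60.59  (c) BW = 185.3 Hz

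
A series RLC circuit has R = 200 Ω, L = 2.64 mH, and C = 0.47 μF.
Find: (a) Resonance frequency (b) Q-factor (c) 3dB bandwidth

Step 1 — Resonance: ω₀ = 1/√(LC) = 1/√(0.00264·4.7e-07) = 2.839e+04 rad/s.
Step 2 — f₀ = ω₀/(2π) = 4518 Hz.
Step 3 — Series Q: Q = ω₀L/R = 2.839e+04·0.00264/200 = 0.3747.
Step 4 — Bandwidth: Δω = ω₀/Q = 7.576e+04 rad/s; BW = Δω/(2π) = 1.206e+04 Hz.

(a) f₀ = 4518 Hz  (b) Q = 0.3747  (c) BW = 1.206e+04 Hz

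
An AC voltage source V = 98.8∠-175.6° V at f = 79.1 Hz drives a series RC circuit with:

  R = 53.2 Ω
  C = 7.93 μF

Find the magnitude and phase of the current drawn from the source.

Step 1 — Angular frequency: ω = 2π·f = 2π·79.1 = 497 rad/s.
Step 2 — Component impedances:
  R: Z = R = 53.2 Ω
  C: Z = 1/(jωC) = -j/(ω·C) = 0 - j253.7 Ω
Step 3 — Series combination: Z_total = R + C = 53.2 - j253.7 Ω = 259.2∠-78.2° Ω.
Step 4 — Source phasor: V = 98.8∠-175.6° V = -98.51 - j7.58 V.
Step 5 — Ohm's law: I = V / Z_total = (-98.51 - j7.58) / (53.2 - j253.7) = -0.04936 - j0.3779 A.
Step 6 — Convert to polar: |I| = 0.3811 A, ∠I = -97.4°.

I = 0.3811∠-97.4° A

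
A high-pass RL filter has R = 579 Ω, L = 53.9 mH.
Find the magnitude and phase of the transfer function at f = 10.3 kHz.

Step 1 — Angular frequency: ω = 2π·1.03e+04 = 6.472e+04 rad/s.
Step 2 — Transfer function: H(jω) = jωL/(R + jωL).
Step 3 — Numerator jωL = j·3488; denominator R + jωL = 579 + j3488.
Step 4 — H = 0.9732 + j0.1615.
Step 5 — Magnitude: |H| = 0.9865 (-0.1 dB); phase: φ = 9.4°.

|H| = 0.9865 (-0.1 dB), φ = 9.4°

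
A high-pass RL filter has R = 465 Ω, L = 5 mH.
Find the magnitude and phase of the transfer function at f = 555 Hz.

Step 1 — Angular frequency: ω = 2π·555 = 3487 rad/s.
Step 2 — Transfer function: H(jω) = jωL/(R + jωL).
Step 3 — Numerator jωL = j·17.44; denominator R + jωL = 465 + j17.44.
Step 4 — H = 0.001404 + j0.03744.
Step 5 — Magnitude: |H| = 0.03747 (-28.5 dB); phase: φ = 87.9°.

|H| = 0.03747 (-28.5 dB), φ = 87.9°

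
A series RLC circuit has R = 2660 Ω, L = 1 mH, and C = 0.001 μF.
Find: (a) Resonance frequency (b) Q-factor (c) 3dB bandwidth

Step 1 — Resonance: ω₀ = 1/√(LC) = 1/√(0.001·1e-09) = 1e+06 rad/s.
Step 2 — f₀ = ω₀/(2π) = 1.592e+05 Hz.
Step 3 — Series Q: Q = ω₀L/R = 1e+06·0.001/2660 = 0.3759.
Step 4 — Bandwidth: Δω = ω₀/Q = 2.66e+06 rad/s; BW = Δω/(2π) = 4.234e+05 Hz.

(a) f₀ = 1.592e+05 Hz  (b) Q = 0.3759  (c) BW = 4.234e+05 Hz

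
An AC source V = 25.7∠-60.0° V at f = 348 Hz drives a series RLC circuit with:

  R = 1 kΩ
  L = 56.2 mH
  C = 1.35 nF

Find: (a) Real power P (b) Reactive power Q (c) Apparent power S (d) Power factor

Step 1 — Angular frequency: ω = 2π·f = 2π·348 = 2187 rad/s.
Step 2 — Component impedances:
  R: Z = R = 1000 Ω
  L: Z = jωL = j·2187·0.0562 = 0 + j122.9 Ω
  C: Z = 1/(jωC) = -j/(ω·C) = 0 - j3.388e+05 Ω
Step 3 — Series combination: Z_total = R + L + C = 1000 - j3.386e+05 Ω = 3.387e+05∠-89.8° Ω.
Step 4 — Source phasor: V = 25.7∠-60.0° V = 12.85 - j22.26 V.
Step 5 — Current: I = V / Z = 6.583e-05 + j3.775e-05 A = 7.589e-05∠29.8° A.
Step 6 — Complex power: S = V·I* = 5.759e-06 - j0.00195 VA.
Step 7 — Real power: P = Re(S) = 5.759e-06 W.
Step 8 — Reactive power: Q = Im(S) = -0.00195 VAR.
Step 9 — Apparent power: |S| = 0.00195 VA.
Step 10 — Power factor: PF = P/|S| = 0.002953 (leading).

(a) P = 5.759e-06 W  (b) Q = -0.00195 VAR  (c) S = 0.00195 VA  (d) PF = 0.002953 (leading)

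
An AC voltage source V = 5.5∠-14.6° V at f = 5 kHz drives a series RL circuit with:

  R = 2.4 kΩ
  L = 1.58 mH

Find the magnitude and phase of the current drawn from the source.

Step 1 — Angular frequency: ω = 2π·f = 2π·5000 = 3.142e+04 rad/s.
Step 2 — Component impedances:
  R: Z = R = 2400 Ω
  L: Z = jωL = j·3.142e+04·0.00158 = 0 + j49.64 Ω
Step 3 — Series combination: Z_total = R + L = 2400 + j49.64 Ω = 2401∠1.2° Ω.
Step 4 — Source phasor: V = 5.5∠-14.6° V = 5.322 - j1.386 V.
Step 5 — Ohm's law: I = V / Z_total = (5.322 - j1.386) / (2400 + j49.64) = 0.002205 - j0.0006233 A.
Step 6 — Convert to polar: |I| = 0.002291 A, ∠I = -15.8°.

I = 0.002291∠-15.8° A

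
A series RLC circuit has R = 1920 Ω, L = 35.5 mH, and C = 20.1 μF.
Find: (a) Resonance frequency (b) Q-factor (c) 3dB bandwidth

Step 1 — Resonance: ω₀ = 1/√(LC) = 1/√(0.0355·2.01e-05) = 1184 rad/s.
Step 2 — f₀ = ω₀/(2π) = 188.4 Hz.
Step 3 — Series Q: Q = ω₀L/R = 1184·0.0355/1920 = 0.02189.
Step 4 — Bandwidth: Δω = ω₀/Q = 5.408e+04 rad/s; BW = Δω/(2π) = 8608 Hz.

(a) f₀ = 188.4 Hz  (b) Q = 0.02189  (c) BW = 8608 Hz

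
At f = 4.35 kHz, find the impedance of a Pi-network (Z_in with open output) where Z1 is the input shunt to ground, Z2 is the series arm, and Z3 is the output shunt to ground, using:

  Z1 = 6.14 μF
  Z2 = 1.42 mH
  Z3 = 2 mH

Step 1 — Angular frequency: ω = 2π·f = 2π·4350 = 2.733e+04 rad/s.
Step 2 — Component impedances:
  Z1: Z = 1/(jωC) = -j/(ω·C) = 0 - j5.959 Ω
  Z2: Z = jωL = j·2.733e+04·0.00142 = 0 + j38.81 Ω
  Z3: Z = jωL = j·2.733e+04·0.002 = 0 + j54.66 Ω
Step 3 — With open output, the series arm Z2 and the output shunt Z3 appear in series to ground: Z2 + Z3 = 0 + j93.47 Ω.
Step 4 — Parallel with input shunt Z1: Z_in = Z1 || (Z2 + Z3) = 0 - j6.365 Ω = 6.365∠-90.0° Ω.

Z = 0 - j6.365 Ω = 6.365∠-90.0° Ω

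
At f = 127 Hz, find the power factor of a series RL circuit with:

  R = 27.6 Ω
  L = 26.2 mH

Step 1 — Angular frequency: ω = 2π·f = 2π·127 = 798 rad/s.
Step 2 — Component impedances:
  R: Z = R = 27.6 Ω
  L: Z = jωL = j·798·0.0262 = 0 + j20.91 Ω
Step 3 — Series combination: Z_total = R + L = 27.6 + j20.91 Ω = 34.62∠37.1° Ω.
Step 4 — Power factor: PF = cos(φ) = Re(Z)/|Z| = 27.6/34.624 = 0.7971.
Step 5 — Type: Im(Z) = 20.91 ⇒ lagging (phase φ = 37.1°).

PF = 0.7971 (lagging, φ = 37.1°)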